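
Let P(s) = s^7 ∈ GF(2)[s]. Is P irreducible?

No

Check for roots in GF(2): P(0) = 0 → root; P(1) = 1.
P(0) = 0, so (s) divides P(s); P is reducible.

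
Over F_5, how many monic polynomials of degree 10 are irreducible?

Gauss's count: N_{5}(10) = (1/10) Σ_{d|10} μ(10/d)·5^d.
Divisors of 10: 1, 2, 5, 10; μ(10/d) for each: 1, -1, -1, 1.
Σ = 5^1 − 5^2 − 5^5 + 5^10 = 9762480.
N = 9762480/10 = 976248.

976248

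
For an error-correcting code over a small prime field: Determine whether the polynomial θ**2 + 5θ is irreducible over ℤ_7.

Write m(θ) = θ**2 + 5θ.
Check for roots in ℤ_7: m(0) = 0 → root; m(1) = 6; m(2) = 0 → root; m(3) = 3; m(4) = 1; m(5) = 1; m(6) = 3.
m(0) = 0, so (θ) divides m(θ); m is reducible.

No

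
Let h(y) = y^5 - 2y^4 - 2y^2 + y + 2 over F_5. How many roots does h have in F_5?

Evaluate at each of the 5 elements of F_5:
h(0) = 2; h(1) = 0 → root; h(2) = 1; h(3) = 3; h(4) = 1.
Roots: {1}.

1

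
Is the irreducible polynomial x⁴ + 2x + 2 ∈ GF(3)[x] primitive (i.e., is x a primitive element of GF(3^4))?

Write f(x) = x⁴ + 2x + 2.
|GF(3^4)^×| = 3^4 − 1 = 80. Prime factorization: 80 = 2^4·5.
f is primitive ⇔ x has order 80 in GF(3)[x]/(f), i.e. x^(80/q) ≠ 1 for each prime q | 80.
x^(40) mod f = 2.
x^(16) mod f = x³ + 2x + 2.
None equal 1, so x has full order 80; f is primitive.

Yes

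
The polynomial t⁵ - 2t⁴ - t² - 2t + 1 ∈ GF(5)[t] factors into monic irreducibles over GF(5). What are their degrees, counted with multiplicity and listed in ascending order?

5

Write f(t) = t⁵ - 2t⁴ - t² - 2t + 1.
Roots in GF(5): f(0) = 1; f(1) = 2; f(2) = 3; f(3) = 2; f(4) = 4.
Complete factorization: f(t) = (t⁵ - 2t⁴ - t² - 2t + 1).
Factor degrees with multiplicity: 5 = 5.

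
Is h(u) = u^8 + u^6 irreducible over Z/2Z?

No

Check for roots in Z/2Z: h(0) = 0 → root; h(1) = 0 → root.
h(0) = 0, so (u) divides h(u); h is reducible.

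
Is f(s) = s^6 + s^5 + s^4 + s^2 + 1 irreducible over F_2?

Check for roots in F_2: f(0) = 1; f(1) = 1.
No roots, so no linear factors.
Monic irreducibles of degree 2 over GF(2): s^2 + s + 1.
None of them divide f (all give nonzero remainder).
Monic irreducibles of degree 3 over GF(2): s^3 + s + 1, s^3 + s^2 + 1.
None of them divide f (all give nonzero remainder).
No irreducible factor of degree ≤ 3 exists, so f is irreducible over GF(2).

Yes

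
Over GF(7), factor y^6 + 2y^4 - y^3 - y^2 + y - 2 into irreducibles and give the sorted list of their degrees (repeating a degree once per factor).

1, 1, 1, 1, 2

Write g(y) = y^6 + 2y^4 - y^3 - y^2 + y - 2.
Linear factors from roots: (y - 1), (y - 2), (y + 1).
Complete factorization: g(y) = (y - 2)·(y - 1)·(y + 1)^2·(y^2 + y - 1).
Factor degrees with multiplicity: 1 + 1 + 1 + 1 + 2 = 6.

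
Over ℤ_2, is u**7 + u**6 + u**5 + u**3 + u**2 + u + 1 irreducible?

Yes

Write m(u) = u**7 + u**6 + u**5 + u**3 + u**2 + u + 1.
Check for roots in ℤ_2: m(0) = 1; m(1) = 1.
No roots, so no linear factors.
Monic irreducibles of degree 2 over GF(2): u**2 + u + 1.
None of them divide m (all give nonzero remainder).
Monic irreducibles of degree 3 over GF(2): u**3 + u + 1, u**3 + u**2 + 1.
None of them divide m (all give nonzero remainder).
No irreducible factor of degree ≤ 3 exists, so m is irreducible over GF(2).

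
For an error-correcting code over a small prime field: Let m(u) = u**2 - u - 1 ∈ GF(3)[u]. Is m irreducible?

Check for roots in GF(3): m(0) = 2; m(1) = 2; m(2) = 1.
No roots. A degree-2 polynomial over a field with no linear factor is irreducible.

Yes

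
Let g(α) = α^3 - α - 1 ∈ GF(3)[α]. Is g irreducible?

Yes

Check for roots in GF(3): g(0) = 2; g(1) = 2; g(2) = 2.
No roots. A degree-3 polynomial over a field with no linear factor is irreducible.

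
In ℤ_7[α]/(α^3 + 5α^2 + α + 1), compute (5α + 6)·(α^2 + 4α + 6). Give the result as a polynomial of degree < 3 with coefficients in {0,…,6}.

Multiply in ℤ_7[α]: (5α + 6)·(α^2 + 4α + 6) = 5α^3 + 5α^2 + 5α + 1.
Reduce using α^3 ≡ 2α^2 + 6α + 6 (mod α^3 + 5α^2 + α + 1).
Reduced: α^2 + 3.

α^2 + 3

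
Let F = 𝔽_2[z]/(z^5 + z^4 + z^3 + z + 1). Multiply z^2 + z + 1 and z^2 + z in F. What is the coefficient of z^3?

Multiply in 𝔽_2[z]: (z^2 + z + 1)·(z^2 + z) = z^4 + z.
Reduced: z^4 + z.

0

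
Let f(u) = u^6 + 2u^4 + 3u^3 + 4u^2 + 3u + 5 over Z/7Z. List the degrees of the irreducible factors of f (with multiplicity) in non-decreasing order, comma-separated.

1, 1, 2, 2

Linear factors from roots: (u + 5), (u + 4).
Complete factorization: f(u) = (u + 4)·(u + 5)·(u^2 + 6u + 3)^2.
Factor degrees with multiplicity: 1 + 1 + 2 + 2 = 6.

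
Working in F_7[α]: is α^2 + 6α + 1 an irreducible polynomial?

Write P(α) = α^2 + 6α + 1.
Check for roots in F_7: P(0) = 1; P(1) = 1; P(2) = 3; P(3) = 0 → root; P(4) = 6; P(5) = 0 → root; P(6) = 3.
P(3) = 0, so (α − 3) divides P(α); P is reducible.

No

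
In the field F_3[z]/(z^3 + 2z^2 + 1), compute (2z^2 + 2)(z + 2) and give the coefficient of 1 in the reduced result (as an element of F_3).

2

Multiply in F_3[z]: (2z^2 + 2)·(z + 2) = 2z^3 + z^2 + 2z + 1.
Reduce using z^3 ≡ z^2 + 2 (mod z^3 + 2z^2 + 1).
Reduced: 2z + 2.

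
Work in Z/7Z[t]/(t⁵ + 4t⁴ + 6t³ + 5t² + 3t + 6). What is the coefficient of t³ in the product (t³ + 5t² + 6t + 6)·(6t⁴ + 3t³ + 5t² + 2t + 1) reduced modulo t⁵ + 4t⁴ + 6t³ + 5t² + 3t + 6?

1

Multiply in Z/7Z[t]: (t³ + 5t² + 6t + 6)·(6t⁴ + 3t³ + 5t² + 2t + 1) = 6t⁷ + 5t⁶ + 4t⁴ + 3t³ + 5t² + 4t + 6.
Reduce using t⁵ ≡ 3t⁴ + t³ + 2t² + 4t + 1 (mod t⁵ + 4t⁴ + 6t³ + 5t² + 3t + 6).
Reduced: 5t⁴ + t³ + t² + 5t + 4.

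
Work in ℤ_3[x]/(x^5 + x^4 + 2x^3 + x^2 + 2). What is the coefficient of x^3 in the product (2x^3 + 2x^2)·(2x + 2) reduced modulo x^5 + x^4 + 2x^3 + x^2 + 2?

2

Multiply in ℤ_3[x]: (2x^3 + 2x^2)·(2x + 2) = x^4 + 2x^3 + x^2.
Reduced: x^4 + 2x^3 + x^2.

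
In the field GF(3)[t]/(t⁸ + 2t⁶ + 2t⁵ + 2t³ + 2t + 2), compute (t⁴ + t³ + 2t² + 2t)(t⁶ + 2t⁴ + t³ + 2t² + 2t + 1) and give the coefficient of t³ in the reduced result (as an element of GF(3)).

0

Multiply in GF(3)[t]: (t⁴ + t³ + 2t² + 2t)·(t⁶ + 2t⁴ + t³ + 2t² + 2t + 1) = t¹⁰ + t⁹ + t⁸ + 2t⁷ + t⁶ + t⁵ + 2t.
Reduce using t⁸ ≡ t⁶ + t⁵ + t³ + t + 1 (mod t⁸ + 2t⁶ + 2t⁵ + 2t³ + 2t + 2).
Reduced: t⁷ + t⁶ + t⁵ + t⁴ + 2t² + 2t + 2.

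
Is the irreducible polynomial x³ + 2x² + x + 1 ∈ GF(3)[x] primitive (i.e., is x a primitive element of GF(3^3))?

Yes

Write f(x) = x³ + 2x² + x + 1.
|GF(3^3)^×| = 3^3 − 1 = 26. Prime factorization: 26 = 2·13.
f is primitive ⇔ x has order 26 in GF(3)[x]/(f), i.e. x^(26/q) ≠ 1 for each prime q | 26.
x^(13) mod f = 2.
x^(2) mod f = x².
None equal 1, so x has full order 26; f is primitive.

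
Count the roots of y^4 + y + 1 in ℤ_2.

0

Write f(y) = y^4 + y + 1.
Evaluate at each of the 2 elements of ℤ_2:
f(0) = 1; f(1) = 1.
No element is a root.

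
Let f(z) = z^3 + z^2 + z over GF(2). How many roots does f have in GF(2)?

1

Evaluate at each of the 2 elements of GF(2):
f(0) = 0 → root; f(1) = 1.
Roots: {0}.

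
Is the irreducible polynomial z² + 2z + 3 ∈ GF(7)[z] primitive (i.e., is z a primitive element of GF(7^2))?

Yes

Write f(z) = z² + 2z + 3.
|GF(7^2)^×| = 7^2 − 1 = 48. Prime factorization: 48 = 2^4·3.
f is primitive ⇔ z has order 48 in GF(7)[z]/(f), i.e. z^(48/q) ≠ 1 for each prime q | 48.
z^(24) mod f = 6.
z^(16) mod f = 2.
None equal 1, so z has full order 48; f is primitive.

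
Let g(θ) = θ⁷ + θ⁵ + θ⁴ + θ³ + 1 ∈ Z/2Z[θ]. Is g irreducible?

Check for roots in Z/2Z: g(0) = 1; g(1) = 1.
No roots, so no linear factors.
Monic irreducibles of degree 2 over GF(2): θ² + θ + 1.
None of them divide g (all give nonzero remainder).
Monic irreducibles of degree 3 over GF(2): θ³ + θ + 1, θ³ + θ² + 1.
None of them divide g (all give nonzero remainder).
No irreducible factor of degree ≤ 3 exists, so g is irreducible over GF(2).

Yes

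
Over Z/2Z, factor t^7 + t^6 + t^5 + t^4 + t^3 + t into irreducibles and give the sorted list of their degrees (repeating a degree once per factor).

1, 1, 1, 4

Write g(t) = t^7 + t^6 + t^5 + t^4 + t^3 + t.
Roots in Z/2Z: g(0) = 0 → root; g(1) = 0 → root.
Linear factors from roots: (t), (t + 1).
Complete factorization: g(t) = (t)·(t + 1)^2·(t^4 + t^3 + 1).
Factor degrees with multiplicity: 1 + 1 + 1 + 4 = 7.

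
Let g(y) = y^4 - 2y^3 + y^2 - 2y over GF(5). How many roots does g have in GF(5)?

Evaluate at each of the 5 elements of GF(5):
g(0) = 0 → root; g(1) = 3; g(2) = 0 → root; g(3) = 0 → root; g(4) = 1.
Roots: {0, 2, 3}.

3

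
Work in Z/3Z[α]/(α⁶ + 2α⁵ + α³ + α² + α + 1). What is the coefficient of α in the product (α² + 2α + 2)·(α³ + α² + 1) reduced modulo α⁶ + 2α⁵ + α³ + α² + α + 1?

2

Multiply in Z/3Z[α]: (α² + 2α + 2)·(α³ + α² + 1) = α⁵ + α³ + 2α + 2.
Reduced: α⁵ + α³ + 2α + 2.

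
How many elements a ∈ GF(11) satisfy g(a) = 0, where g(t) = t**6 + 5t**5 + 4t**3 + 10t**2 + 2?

1

Evaluate at each of the 11 elements of GF(11):
g(0) = 2; g(1) = 0 → root; g(2) = 1; g(3) = 10; g(4) = 9; g(5) = 3; g(6) = 5; g(7) = 4; g(8) = 4; g(9) = 2; g(10) = 4.
Roots: {1}.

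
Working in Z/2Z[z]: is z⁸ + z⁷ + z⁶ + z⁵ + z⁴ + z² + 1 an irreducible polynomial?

Write g(z) = z⁸ + z⁷ + z⁶ + z⁵ + z⁴ + z² + 1.
Check for roots in Z/2Z: g(0) = 1; g(1) = 1.
No roots, so no linear factors.
Monic irreducibles of degree 2 over GF(2): z² + z + 1.
None of them divide g (all give nonzero remainder).
Monic irreducibles of degree 3 over GF(2): z³ + z + 1, z³ + z² + 1.
None of them divide g (all give nonzero remainder).
Monic irreducibles of degree 4 over GF(2): z⁴ + z + 1, z⁴ + z³ + 1, z⁴ + z³ + z² + z + 1.
None of them divide g (all give nonzero remainder).
No irreducible factor of degree ≤ 4 exists, so g is irreducible over GF(2).

Yes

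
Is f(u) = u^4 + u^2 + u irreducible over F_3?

Check for roots in F_3: f(0) = 0 → root; f(1) = 0 → root; f(2) = 1.
f(0) = 0, so (u) divides f(u); f is reducible.

No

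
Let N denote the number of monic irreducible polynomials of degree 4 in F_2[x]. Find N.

x^(2^4) − x is the product of all monic irreducibles of degree dividing 4; Möbius inversion gives N = (1/4) Σ μ(4/d)·2^d.
Divisors of 4: 1, 2, 4; μ(4/d) for each: 0, -1, 1.
Σ = − 2^2 + 2^4 = 12.
N = 12/4 = 3.

3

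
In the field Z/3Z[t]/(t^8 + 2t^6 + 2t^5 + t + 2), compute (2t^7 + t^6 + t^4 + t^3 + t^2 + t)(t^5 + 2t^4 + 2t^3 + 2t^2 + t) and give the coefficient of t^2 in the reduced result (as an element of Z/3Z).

Multiply in Z/3Z[t]: (2t^7 + t^6 + t^4 + t^3 + t^2 + t)·(t^5 + 2t^4 + 2t^3 + 2t^2 + t) = 2t^12 + 2t^11 + t^9 + t^8 + t^6 + t^5 + 2t^4 + t^2.
Reduce using t^8 ≡ t^6 + t^5 + 2t + 1 (mod t^8 + 2t^6 + 2t^5 + t + 2).
Reduced: t^7 + 2t^6 + t^5 + 2t^4 + t^2 + 2.

1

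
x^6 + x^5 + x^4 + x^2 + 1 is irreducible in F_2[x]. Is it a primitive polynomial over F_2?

Write f(x) = x^6 + x^5 + x^4 + x^2 + 1.
|GF(2^6)^×| = 2^6 − 1 = 63. Prime factorization: 63 = 3^2·7.
f is primitive ⇔ x has order 63 in GF(2)[x]/(f), i.e. x^(63/q) ≠ 1 for each prime q | 63.
x^(21) mod f = 1
x^(9) mod f = x^3 + 1.
Since x^(21) = 1, the order of x divides 21 < 63; not primitive.

No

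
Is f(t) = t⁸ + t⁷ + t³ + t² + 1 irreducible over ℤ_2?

Yes

Check for roots in ℤ_2: f(0) = 1; f(1) = 1.
No roots, so no linear factors.
Monic irreducibles of degree 2 over GF(2): t² + t + 1.
None of them divide f (all give nonzero remainder).
Monic irreducibles of degree 3 over GF(2): t³ + t + 1, t³ + t² + 1.
None of them divide f (all give nonzero remainder).
Monic irreducibles of degree 4 over GF(2): t⁴ + t + 1, t⁴ + t³ + 1, t⁴ + t³ + t² + t + 1.
None of them divide f (all give nonzero remainder).
No irreducible factor of degree ≤ 4 exists, so f is irreducible over GF(2).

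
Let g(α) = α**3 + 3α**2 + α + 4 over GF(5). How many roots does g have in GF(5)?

Evaluate at each of the 5 elements of GF(5):
g(0) = 4; g(1) = 4; g(2) = 1; g(3) = 1; g(4) = 0 → root.
Roots: {4}.

1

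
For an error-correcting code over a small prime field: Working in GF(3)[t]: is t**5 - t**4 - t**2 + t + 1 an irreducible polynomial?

Write m(t) = t**5 - t**4 - t**2 + t + 1.
Check for roots in GF(3): m(0) = 1; m(1) = 1; m(2) = 0 → root.
m(2) = 0, so (t − 2) divides m(t); m is reducible.

No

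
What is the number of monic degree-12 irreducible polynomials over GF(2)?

By the necklace-counting formula, N_2(12) = (1/12) Σ_{d|12} μ(12/d)·2^d.
Divisors of 12: 1, 2, 3, 4, 6, 12; μ(12/d) for each: 0, 1, 0, -1, -1, 1.
Σ = 2^2 − 2^4 − 2^6 + 2^12 = 4020.
N = 4020/12 = 335.

335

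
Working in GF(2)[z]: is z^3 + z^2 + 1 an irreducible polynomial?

Write f(z) = z^3 + z^2 + 1.
Check for roots in GF(2): f(0) = 1; f(1) = 1.
No roots. A degree-3 polynomial over a field with no linear factor is irreducible.

Yes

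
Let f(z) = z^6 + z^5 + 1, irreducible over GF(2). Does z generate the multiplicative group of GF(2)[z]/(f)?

Yes

|GF(2^6)^×| = 2^6 − 1 = 63. Prime factorization: 63 = 3^2·7.
f is primitive ⇔ z has order 63 in GF(2)[z]/(f), i.e. z^(63/q) ≠ 1 for each prime q | 63.
z^(21) mod f = z^5 + z^4 + z^3 + 1.
z^(9) mod f = z^5 + z^3 + z^2 + z + 1.
None equal 1, so z has full order 63; f is primitive.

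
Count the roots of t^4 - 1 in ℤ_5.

4

Write P(t) = t^4 - 1.
Evaluate at each of the 5 elements of ℤ_5:
P(0) = 4; P(1) = 0 → root; P(2) = 0 → root; P(3) = 0 → root; P(4) = 0 → root.
Roots: {1, 2, 3, 4}.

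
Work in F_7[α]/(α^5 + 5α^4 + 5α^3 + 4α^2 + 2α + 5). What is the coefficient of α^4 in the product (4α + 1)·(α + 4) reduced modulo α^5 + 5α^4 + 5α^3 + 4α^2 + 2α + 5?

0

Multiply in F_7[α]: (4α + 1)·(α + 4) = 4α^2 + 3α + 4.
Reduced: 4α^2 + 3α + 4.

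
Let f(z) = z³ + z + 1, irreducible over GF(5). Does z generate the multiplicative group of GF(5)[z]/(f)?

|GF(5^3)^×| = 5^3 − 1 = 124. Prime factorization: 124 = 2^2·31.
f is primitive ⇔ z has order 124 in GF(5)[z]/(f), i.e. z^(124/q) ≠ 1 for each prime q | 124.
z^(62) mod f = 1
z^(4) mod f = 4z² + 4z.
Since z^(62) = 1, the order of z divides 62 < 124; not primitive.

No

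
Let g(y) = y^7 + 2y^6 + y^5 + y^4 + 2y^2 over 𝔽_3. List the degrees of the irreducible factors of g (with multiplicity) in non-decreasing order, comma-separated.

1, 1, 1, 2, 2

Roots in 𝔽_3: g(0) = 0 → root; g(1) = 1; g(2) = 0 → root.
Linear factors from roots: (y), (y + 1).
Complete factorization: g(y) = (y + 1)·(y)^2·(y^2 + 1)·(y^2 + y + 2).
Factor degrees with multiplicity: 1 + 1 + 1 + 2 + 2 = 7.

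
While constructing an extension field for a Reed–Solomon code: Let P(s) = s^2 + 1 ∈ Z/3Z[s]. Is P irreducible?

Check for roots in Z/3Z: P(0) = 1; P(1) = 2; P(2) = 2.
No roots. A degree-2 polynomial over a field with no linear factor is irreducible.

Yes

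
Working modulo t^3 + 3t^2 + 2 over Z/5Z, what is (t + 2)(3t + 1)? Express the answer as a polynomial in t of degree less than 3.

Multiply in Z/5Z[t]: (t + 2)·(3t + 1) = 3t^2 + 2t + 2.
Reduced: 3t^2 + 2t + 2.

3t^2 + 2t + 2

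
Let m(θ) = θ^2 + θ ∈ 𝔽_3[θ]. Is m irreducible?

No

Check for roots in 𝔽_3: m(0) = 0 → root; m(1) = 2; m(2) = 0 → root.
m(0) = 0, so (θ) divides m(θ); m is reducible.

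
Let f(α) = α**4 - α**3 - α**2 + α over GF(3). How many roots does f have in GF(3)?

3

Evaluate at each of the 3 elements of GF(3):
f(0) = 0 → root; f(1) = 0 → root; f(2) = 0 → root.
Roots: {0, 1, 2}.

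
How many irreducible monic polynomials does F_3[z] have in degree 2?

x^(3^2) − x is the product of all monic irreducibles of degree dividing 2; Möbius inversion gives N = (1/2) Σ μ(2/d)·3^d.
Divisors of 2: 1, 2; μ(2/d) for each: -1, 1.
Σ = − 3^1 + 3^2 = 6.
N = 6/2 = 3.

3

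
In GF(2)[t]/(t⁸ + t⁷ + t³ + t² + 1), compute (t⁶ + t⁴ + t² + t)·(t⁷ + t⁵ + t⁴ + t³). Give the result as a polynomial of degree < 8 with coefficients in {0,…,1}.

Multiply in GF(2)[t]: (t⁶ + t⁴ + t² + t)·(t⁷ + t⁵ + t⁴ + t³) = t¹³ + t¹⁰ + t⁹ + t⁴.
Reduce using t⁸ ≡ t⁷ + t³ + t² + 1 (mod t⁸ + t⁷ + t³ + t² + 1).
Reduced: t⁴ + t.

t^4 + t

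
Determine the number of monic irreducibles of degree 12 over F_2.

335

By the necklace-counting formula, N_2(12) = (1/12) Σ_{d|12} μ(12/d)·2^d.
Divisors of 12: 1, 2, 3, 4, 6, 12; μ(12/d) for each: 0, 1, 0, -1, -1, 1.
Σ = 2^2 − 2^4 − 2^6 + 2^12 = 4020.
N = 4020/12 = 335.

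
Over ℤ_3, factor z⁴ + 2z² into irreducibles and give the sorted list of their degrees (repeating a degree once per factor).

Write f(z) = z⁴ + 2z².
Roots in ℤ_3: f(0) = 0 → root; f(1) = 0 → root; f(2) = 0 → root.
Linear factors from roots: (z), (z + 2), (z + 1).
Complete factorization: f(z) = (z + 1)·(z + 2)·(z)^2.
Factor degrees with multiplicity: 1 + 1 + 1 + 1 = 4.

1, 1, 1, 1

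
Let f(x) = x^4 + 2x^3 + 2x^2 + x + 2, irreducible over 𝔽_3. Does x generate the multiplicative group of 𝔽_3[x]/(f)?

Yes

|GF(3^4)^×| = 3^4 − 1 = 80. Prime factorization: 80 = 2^4·5.
f is primitive ⇔ x has order 80 in GF(3)[x]/(f), i.e. x^(80/q) ≠ 1 for each prime q | 80.
x^(40) mod f = 2.
x^(16) mod f = x^2 + 2x.
None equal 1, so x has full order 80; f is primitive.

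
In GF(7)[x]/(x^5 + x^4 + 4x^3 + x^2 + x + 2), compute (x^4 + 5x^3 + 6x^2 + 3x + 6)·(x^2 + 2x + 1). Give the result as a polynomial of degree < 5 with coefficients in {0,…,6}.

Multiply in GF(7)[x]: (x^4 + 5x^3 + 6x^2 + 3x + 6)·(x^2 + 2x + 1) = x^6 + 3x^4 + 6x^3 + 4x^2 + x + 6.
Reduce using x^5 ≡ 6x^4 + 3x^3 + 6x^2 + 6x + 5 (mod x^5 + x^4 + 4x^3 + x^2 + x + 2).
Reduced: 2x^3 + 4x^2 + 1.

2x^3 + 4x^2 + 1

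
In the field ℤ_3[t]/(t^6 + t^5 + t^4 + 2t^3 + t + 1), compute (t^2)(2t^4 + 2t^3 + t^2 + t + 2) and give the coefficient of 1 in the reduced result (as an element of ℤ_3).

1

Multiply in ℤ_3[t]: (t^2)·(2t^4 + 2t^3 + t^2 + t + 2) = 2t^6 + 2t^5 + t^4 + t^3 + 2t^2.
Reduce using t^6 ≡ 2t^5 + 2t^4 + t^3 + 2t + 2 (mod t^6 + t^5 + t^4 + 2t^3 + t + 1).
Reduced: 2t^4 + 2t^2 + t + 1.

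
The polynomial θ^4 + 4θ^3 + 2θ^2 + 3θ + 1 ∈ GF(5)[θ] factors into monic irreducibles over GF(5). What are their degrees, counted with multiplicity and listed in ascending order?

4

Write g(θ) = θ^4 + 4θ^3 + 2θ^2 + 3θ + 1.
Roots in GF(5): g(0) = 1; g(1) = 1; g(2) = 3; g(3) = 2; g(4) = 2.
Complete factorization: g(θ) = (θ^4 + 4θ^3 + 2θ^2 + 3θ + 1).
Factor degrees with multiplicity: 4 = 4.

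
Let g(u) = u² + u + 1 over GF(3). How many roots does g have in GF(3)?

Evaluate at each of the 3 elements of GF(3):
g(0) = 1; g(1) = 0 → root; g(2) = 1.
Roots: {1}.

1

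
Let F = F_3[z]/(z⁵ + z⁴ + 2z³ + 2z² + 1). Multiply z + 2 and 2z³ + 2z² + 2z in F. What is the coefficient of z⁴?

Multiply in F_3[z]: (z + 2)·(2z³ + 2z² + 2z) = 2z⁴ + z.
Reduced: 2z⁴ + z.

2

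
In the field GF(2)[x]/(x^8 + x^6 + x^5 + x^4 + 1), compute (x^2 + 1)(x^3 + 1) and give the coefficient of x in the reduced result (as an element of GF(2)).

Multiply in GF(2)[x]: (x^2 + 1)·(x^3 + 1) = x^5 + x^3 + x^2 + 1.
Reduced: x^5 + x^3 + x^2 + 1.

0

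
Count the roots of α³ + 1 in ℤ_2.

1

Write g(α) = α³ + 1.
Evaluate at each of the 2 elements of ℤ_2:
g(0) = 1; g(1) = 0 → root.
Roots: {1}.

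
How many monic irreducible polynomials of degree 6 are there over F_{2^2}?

670

By the necklace-counting formula, N_4(6) = (1/6) Σ_{d|6} μ(6/d)·4^d.
Divisors of 6: 1, 2, 3, 6; μ(6/d) for each: 1, -1, -1, 1.
Σ = 4^1 − 4^2 − 4^3 + 4^6 = 4020.
N = 4020/6 = 670.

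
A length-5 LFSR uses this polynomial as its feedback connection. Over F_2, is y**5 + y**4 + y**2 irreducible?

No

Write m(y) = y**5 + y**4 + y**2.
Check for roots in F_2: m(0) = 0 → root; m(1) = 1.
m(0) = 0, so (y) divides m(y); m is reducible.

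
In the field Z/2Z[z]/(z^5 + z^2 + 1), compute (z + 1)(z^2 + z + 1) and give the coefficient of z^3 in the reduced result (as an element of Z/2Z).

1

Multiply in Z/2Z[z]: (z + 1)·(z^2 + z + 1) = z^3 + 1.
Reduced: z^3 + 1.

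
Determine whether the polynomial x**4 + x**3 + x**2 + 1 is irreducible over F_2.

No

Write m(x) = x**4 + x**3 + x**2 + 1.
Check for roots in F_2: m(0) = 1; m(1) = 0 → root.
m(1) = 0, so (x − 1) divides m(x); m is reducible.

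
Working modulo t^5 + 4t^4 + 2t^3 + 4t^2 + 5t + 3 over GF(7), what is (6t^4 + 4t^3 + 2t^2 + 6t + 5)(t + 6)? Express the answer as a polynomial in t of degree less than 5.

2t^4 + t^2 + 4t + 5

Multiply in GF(7)[t]: (6t^4 + 4t^3 + 2t^2 + 6t + 5)·(t + 6) = 6t^5 + 5t^4 + 5t^3 + 4t^2 + 6t + 2.
Reduce using t^5 ≡ 3t^4 + 5t^3 + 3t^2 + 2t + 4 (mod t^5 + 4t^4 + 2t^3 + 4t^2 + 5t + 3).
Reduced: 2t^4 + t^2 + 4t + 5.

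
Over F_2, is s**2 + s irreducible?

No

Write h(s) = s**2 + s.
Check for roots in F_2: h(0) = 0 → root; h(1) = 0 → root.
h(0) = 0, so (s) divides h(s); h is reducible.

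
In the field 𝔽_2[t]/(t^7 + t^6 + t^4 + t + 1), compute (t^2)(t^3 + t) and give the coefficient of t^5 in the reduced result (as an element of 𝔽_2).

Multiply in 𝔽_2[t]: (t^2)·(t^3 + t) = t^5 + t^3.
Reduced: t^5 + t^3.

1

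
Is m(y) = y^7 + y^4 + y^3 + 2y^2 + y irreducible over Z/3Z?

No

Check for roots in Z/3Z: m(0) = 0 → root; m(1) = 0 → root; m(2) = 0 → root.
m(0) = 0, so (y) divides m(y); m is reducible.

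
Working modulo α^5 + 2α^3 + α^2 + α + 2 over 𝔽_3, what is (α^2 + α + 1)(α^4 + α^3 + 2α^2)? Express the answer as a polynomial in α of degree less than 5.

2α^4 + α^3 + 2α^2 + 2α + 2

Multiply in 𝔽_3[α]: (α^2 + α + 1)·(α^4 + α^3 + 2α^2) = α^6 + 2α^5 + α^4 + 2α^2.
Reduce using α^5 ≡ α^3 + 2α^2 + 2α + 1 (mod α^5 + 2α^3 + α^2 + α + 2).
Reduced: 2α^4 + α^3 + 2α^2 + 2α + 2.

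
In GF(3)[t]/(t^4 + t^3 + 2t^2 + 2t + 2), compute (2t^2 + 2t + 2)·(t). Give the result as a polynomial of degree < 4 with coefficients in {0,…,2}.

Multiply in GF(3)[t]: (2t^2 + 2t + 2)·(t) = 2t^3 + 2t^2 + 2t.
Reduced: 2t^3 + 2t^2 + 2t.

2t^3 + 2t^2 + 2t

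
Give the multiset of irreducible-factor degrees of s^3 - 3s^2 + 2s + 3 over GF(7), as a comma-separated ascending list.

Write f(s) = s^3 - 3s^2 + 2s + 3.
Linear factors from roots: (s + 2).
Complete factorization: f(s) = (s + 2)·(s^2 + 2s - 2).
Factor degrees with multiplicity: 1 + 2 = 3.

1, 2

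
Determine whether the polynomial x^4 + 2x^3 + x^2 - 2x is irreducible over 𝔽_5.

No

Write g(x) = x^4 + 2x^3 + x^2 - 2x.
Check for roots in 𝔽_5: g(0) = 0 → root; g(1) = 2; g(2) = 2; g(3) = 3; g(4) = 2.
g(0) = 0, so (x) divides g(x); g is reducible.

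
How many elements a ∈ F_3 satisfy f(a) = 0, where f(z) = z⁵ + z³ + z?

3

Evaluate at each of the 3 elements of F_3:
f(0) = 0 → root; f(1) = 0 → root; f(2) = 0 → root.
Roots: {0, 1, 2}.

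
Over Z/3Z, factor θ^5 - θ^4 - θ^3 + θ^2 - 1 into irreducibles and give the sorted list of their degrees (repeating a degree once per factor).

Write g(θ) = θ^5 - θ^4 - θ^3 + θ^2 - 1.
Roots in Z/3Z: g(0) = 2; g(1) = 2; g(2) = 2.
Complete factorization: g(θ) = (θ^5 - θ^4 - θ^3 + θ^2 - 1).
Factor degrees with multiplicity: 5 = 5.

5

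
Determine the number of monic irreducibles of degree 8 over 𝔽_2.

Gauss's count: N_{2}(8) = (1/8) Σ_{d|8} μ(8/d)·2^d.
Divisors of 8: 1, 2, 4, 8; μ(8/d) for each: 0, 0, -1, 1.
Σ = − 2^4 + 2^8 = 240.
N = 240/8 = 30.

30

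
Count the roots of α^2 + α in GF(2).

2

Write h(α) = α^2 + α.
Evaluate at each of the 2 elements of GF(2):
h(0) = 0 → root; h(1) = 0 → root.
Roots: {0, 1}.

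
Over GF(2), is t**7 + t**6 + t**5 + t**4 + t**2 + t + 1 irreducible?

Write f(t) = t**7 + t**6 + t**5 + t**4 + t**2 + t + 1.
Check for roots in GF(2): f(0) = 1; f(1) = 1.
No roots, so no linear factors.
Monic irreducibles of degree 2 over GF(2): t**2 + t + 1.
None of them divide f (all give nonzero remainder).
Monic irreducibles of degree 3 over GF(2): t**3 + t + 1, t**3 + t**2 + 1.
None of them divide f (all give nonzero remainder).
No irreducible factor of degree ≤ 3 exists, so f is irreducible over GF(2).

Yes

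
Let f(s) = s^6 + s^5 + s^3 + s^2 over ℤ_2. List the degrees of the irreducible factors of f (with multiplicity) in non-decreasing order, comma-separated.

Roots in ℤ_2: f(0) = 0 → root; f(1) = 0 → root.
Linear factors from roots: (s), (s + 1).
Complete factorization: f(s) = (s)^2·(s + 1)^2·(s^2 + s + 1).
Factor degrees with multiplicity: 1 + 1 + 1 + 1 + 2 = 6.

1, 1, 1, 1, 2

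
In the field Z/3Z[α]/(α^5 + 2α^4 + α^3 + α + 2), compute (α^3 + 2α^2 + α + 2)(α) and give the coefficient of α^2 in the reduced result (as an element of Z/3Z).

Multiply in Z/3Z[α]: (α^3 + 2α^2 + α + 2)·(α) = α^4 + 2α^3 + α^2 + 2α.
Reduced: α^4 + 2α^3 + α^2 + 2α.

1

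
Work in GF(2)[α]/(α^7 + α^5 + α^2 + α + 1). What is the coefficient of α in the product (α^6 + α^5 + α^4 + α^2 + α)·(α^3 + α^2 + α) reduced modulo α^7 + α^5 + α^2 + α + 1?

Multiply in GF(2)[α]: (α^6 + α^5 + α^4 + α^2 + α)·(α^3 + α^2 + α) = α^9 + α^7 + α^2.
Reduce using α^7 ≡ α^5 + α^2 + α + 1 (mod α^7 + α^5 + α^2 + α + 1).
Reduced: α^4 + α^3.

0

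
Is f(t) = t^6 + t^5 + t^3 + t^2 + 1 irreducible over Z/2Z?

Check for roots in Z/2Z: f(0) = 1; f(1) = 1.
No roots, so no linear factors.
Monic irreducibles of degree 2 over GF(2): t^2 + t + 1.
None of them divide f (all give nonzero remainder).
Monic irreducibles of degree 3 over GF(2): t^3 + t + 1, t^3 + t^2 + 1.
None of them divide f (all give nonzero remainder).
No irreducible factor of degree ≤ 3 exists, so f is irreducible over GF(2).

Yes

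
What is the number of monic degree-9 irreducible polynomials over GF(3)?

2184

By the necklace-counting formula, N_3(9) = (1/9) Σ_{d|9} μ(9/d)·3^d.
Divisors of 9: 1, 3, 9; μ(9/d) for each: 0, -1, 1.
Σ = − 3^3 + 3^9 = 19656.
N = 19656/9 = 2184.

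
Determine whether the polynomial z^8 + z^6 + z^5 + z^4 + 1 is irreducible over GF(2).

Write P(z) = z^8 + z^6 + z^5 + z^4 + 1.
Check for roots in GF(2): P(0) = 1; P(1) = 1.
No roots, so no linear factors.
Monic irreducibles of degree 2 over GF(2): z^2 + z + 1.
None of them divide P (all give nonzero remainder).
Monic irreducibles of degree 3 over GF(2): z^3 + z + 1, z^3 + z^2 + 1.
None of them divide P (all give nonzero remainder).
Monic irreducibles of degree 4 over GF(2): z^4 + z + 1, z^4 + z^3 + 1, z^4 + z^3 + z^2 + z + 1.
None of them divide P (all give nonzero remainder).
No irreducible factor of degree ≤ 4 exists, so P is irreducible over GF(2).

Yes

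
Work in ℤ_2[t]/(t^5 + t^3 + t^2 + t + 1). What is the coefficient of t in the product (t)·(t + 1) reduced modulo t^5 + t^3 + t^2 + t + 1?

1

Multiply in ℤ_2[t]: (t)·(t + 1) = t^2 + t.
Reduced: t^2 + t.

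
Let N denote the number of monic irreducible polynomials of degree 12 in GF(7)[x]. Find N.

x^(7^12) − x is the product of all monic irreducibles of degree dividing 12; Möbius inversion gives N = (1/12) Σ μ(12/d)·7^d.
Divisors of 12: 1, 2, 3, 4, 6, 12; μ(12/d) for each: 0, 1, 0, -1, -1, 1.
Σ = 7^2 − 7^4 − 7^6 + 7^12 = 13841167200.
N = 13841167200/12 = 1153430600.

1153430600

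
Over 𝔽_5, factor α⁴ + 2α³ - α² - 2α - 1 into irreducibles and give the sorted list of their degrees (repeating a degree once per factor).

4

Write h(α) = α⁴ + 2α³ - α² - 2α - 1.
Roots in 𝔽_5: h(0) = 4; h(1) = 4; h(2) = 3; h(3) = 4; h(4) = 4.
Complete factorization: h(α) = (α⁴ + 2α³ - α² - 2α - 1).
Factor degrees with multiplicity: 4 = 4.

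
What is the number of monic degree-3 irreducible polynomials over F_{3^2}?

240

The number of monic irreducibles of degree 3 over GF(9) is (1/3)·Σ_{d∣3} μ(3/d) 9^d.
Divisors of 3: 1, 3; μ(3/d) for each: -1, 1.
Σ = − 9^1 + 9^3 = 720.
N = 720/3 = 240.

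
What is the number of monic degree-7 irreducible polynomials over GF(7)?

117648

Gauss's count: N_{7}(7) = (1/7) Σ_{d|7} μ(7/d)·7^d.
Divisors of 7: 1, 7; μ(7/d) for each: -1, 1.
Σ = − 7^1 + 7^7 = 823536.
N = 823536/7 = 117648.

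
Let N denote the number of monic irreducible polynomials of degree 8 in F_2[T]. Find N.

By the necklace-counting formula, N_2(8) = (1/8) Σ_{d|8} μ(8/d)·2^d.
Divisors of 8: 1, 2, 4, 8; μ(8/d) for each: 0, 0, -1, 1.
Σ = − 2^4 + 2^8 = 240.
N = 240/8 = 30.

30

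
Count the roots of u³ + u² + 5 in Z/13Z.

Write f(u) = u³ + u² + 5.
Evaluate at each of the 13 elements of Z/13Z:
f(0) = 5; f(1) = 7; f(2) = 4; f(3) = 2; f(4) = 7; f(5) = 12; f(6) = 10; f(7) = 7; f(8) = 9; f(9) = 9; f(10) = 0 → root; f(11) = 1; f(12) = 5.
Roots: {10}.

1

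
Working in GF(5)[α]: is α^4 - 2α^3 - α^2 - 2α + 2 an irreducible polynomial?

Yes

Write P(α) = α^4 - 2α^3 - α^2 - 2α + 2.
Check for roots in GF(5): P(0) = 2; P(1) = 3; P(2) = 4; P(3) = 4; P(4) = 1.
No roots, so no linear factors.
Degree-2 irreducible divisors: test the 10 monic irreducibles of degree 2 over GF(5).
None of them divide P (all give nonzero remainder).
No irreducible factor of degree ≤ 2 exists, so P is irreducible over GF(5).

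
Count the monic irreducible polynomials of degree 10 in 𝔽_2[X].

The number of monic irreducibles of degree 10 over GF(2) is (1/10)·Σ_{d∣10} μ(10/d) 2^d.
Divisors of 10: 1, 2, 5, 10; μ(10/d) for each: 1, -1, -1, 1.
Σ = 2^1 − 2^2 − 2^5 + 2^10 = 990.
N = 990/10 = 99.

99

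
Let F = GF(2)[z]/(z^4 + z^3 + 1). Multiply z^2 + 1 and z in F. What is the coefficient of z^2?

Multiply in GF(2)[z]: (z^2 + 1)·(z) = z^3 + z.
Reduced: z^3 + z.

0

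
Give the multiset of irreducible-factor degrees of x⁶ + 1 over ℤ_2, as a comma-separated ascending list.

1, 1, 2, 2

Write h(x) = x⁶ + 1.
Roots in ℤ_2: h(0) = 1; h(1) = 0 → root.
Linear factors from roots: (x + 1).
Complete factorization: h(x) = (x + 1)^2·(x² + x + 1)^2.
Factor degrees with multiplicity: 1 + 1 + 2 + 2 = 6.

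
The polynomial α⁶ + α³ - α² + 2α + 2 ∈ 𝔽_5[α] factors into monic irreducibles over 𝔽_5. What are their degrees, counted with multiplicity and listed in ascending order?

1, 1, 4

Write h(α) = α⁶ + α³ - α² + 2α + 2.
Roots in 𝔽_5: h(0) = 2; h(1) = 0 → root; h(2) = 4; h(3) = 0 → root; h(4) = 4.
Linear factors from roots: (α - 1), (α + 2).
Complete factorization: h(α) = (α + 2)·(α - 1)·(α⁴ - α³ - 2α² + α - 1).
Factor degrees with multiplicity: 1 + 1 + 4 = 6.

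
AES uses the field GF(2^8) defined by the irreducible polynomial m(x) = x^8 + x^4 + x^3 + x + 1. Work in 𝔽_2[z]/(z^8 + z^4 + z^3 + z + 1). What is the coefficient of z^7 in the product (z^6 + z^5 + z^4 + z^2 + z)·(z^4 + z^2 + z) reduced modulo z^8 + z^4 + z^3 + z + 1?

0

Multiply in 𝔽_2[z]: (z^6 + z^5 + z^4 + z^2 + z)·(z^4 + z^2 + z) = z^10 + z^9 + z^6 + z^4 + z^2.
Reduce using z^8 ≡ z^4 + z^3 + z + 1 (mod z^8 + z^4 + z^3 + z + 1).
Reduced: z^3 + z^2 + z.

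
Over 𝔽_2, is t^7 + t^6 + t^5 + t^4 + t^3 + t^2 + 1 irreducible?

Write P(t) = t^7 + t^6 + t^5 + t^4 + t^3 + t^2 + 1.
Check for roots in 𝔽_2: P(0) = 1; P(1) = 1.
No roots, so no linear factors.
Monic irreducibles of degree 2 over GF(2): t^2 + t + 1.
None of them divide P (all give nonzero remainder).
Monic irreducibles of degree 3 over GF(2): t^3 + t + 1, t^3 + t^2 + 1.
None of them divide P (all give nonzero remainder).
No irreducible factor of degree ≤ 3 exists, so P is irreducible over GF(2).

Yes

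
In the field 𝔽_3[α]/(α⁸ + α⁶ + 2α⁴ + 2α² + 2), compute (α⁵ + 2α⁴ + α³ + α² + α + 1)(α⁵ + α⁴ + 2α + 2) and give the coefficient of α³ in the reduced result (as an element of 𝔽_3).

Multiply in 𝔽_3[α]: (α⁵ + 2α⁴ + α³ + α² + α + 1)·(α⁵ + α⁴ + 2α + 2) = α¹⁰ + 2α⁷ + α⁶ + 2α⁵ + α⁴ + α³ + α² + α + 2.
Reduce using α⁸ ≡ 2α⁶ + α⁴ + α² + 1 (mod α⁸ + α⁶ + 2α⁴ + 2α² + 2).
Reduced: 2α⁷ + 2α⁵ + α⁴ + α³ + α² + α + 1.

1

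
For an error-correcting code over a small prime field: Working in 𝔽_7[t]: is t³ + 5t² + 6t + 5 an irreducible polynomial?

Write f(t) = t³ + 5t² + 6t + 5.
Check for roots in 𝔽_7: f(0) = 5; f(1) = 3; f(2) = 3; f(3) = 4; f(4) = 5; f(5) = 5; f(6) = 3.
No roots. A degree-3 polynomial over a field with no linear factor is irreducible.

Yes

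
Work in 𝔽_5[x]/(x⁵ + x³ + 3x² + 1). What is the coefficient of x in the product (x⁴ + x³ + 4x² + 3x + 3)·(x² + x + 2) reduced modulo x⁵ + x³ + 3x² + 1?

3

Multiply in 𝔽_5[x]: (x⁴ + x³ + 4x² + 3x + 3)·(x² + x + 2) = x⁶ + 2x⁵ + 2x⁴ + 4x³ + 4x² + 4x + 1.
Reduce using x⁵ ≡ 4x³ + 2x² + 4 (mod x⁵ + x³ + 3x² + 1).
Reduced: x⁴ + 4x³ + 3x² + 3x + 4.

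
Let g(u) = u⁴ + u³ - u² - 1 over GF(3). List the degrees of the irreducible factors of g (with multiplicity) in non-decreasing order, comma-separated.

Roots in GF(3): g(0) = 2; g(1) = 0 → root; g(2) = 1.
Linear factors from roots: (u - 1).
Complete factorization: g(u) = (u - 1)·(u³ - u² + u + 1).
Factor degrees with multiplicity: 1 + 3 = 4.

1, 3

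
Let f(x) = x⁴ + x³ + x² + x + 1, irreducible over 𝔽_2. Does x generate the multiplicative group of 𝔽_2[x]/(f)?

|GF(2^4)^×| = 2^4 − 1 = 15. Prime factorization: 15 = 3·5.
f is primitive ⇔ x has order 15 in GF(2)[x]/(f), i.e. x^(15/q) ≠ 1 for each prime q | 15.
x^(5) mod f = 1
x^(3) mod f = x³.
Since x^(5) = 1, the order of x divides 5 < 15; not primitive.

No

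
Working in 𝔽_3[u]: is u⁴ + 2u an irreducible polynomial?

No

Write P(u) = u⁴ + 2u.
Check for roots in 𝔽_3: P(0) = 0 → root; P(1) = 0 → root; P(2) = 2.
P(0) = 0, so (u) divides P(u); P is reducible.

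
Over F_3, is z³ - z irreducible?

No

Write m(z) = z³ - z.
Check for roots in F_3: m(0) = 0 → root; m(1) = 0 → root; m(2) = 0 → root.
m(0) = 0, so (z) divides m(z); m is reducible.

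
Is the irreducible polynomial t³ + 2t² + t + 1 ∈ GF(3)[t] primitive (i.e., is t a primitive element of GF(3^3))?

Write f(t) = t³ + 2t² + t + 1.
|GF(3^3)^×| = 3^3 − 1 = 26. Prime factorization: 26 = 2·13.
f is primitive ⇔ t has order 26 in GF(3)[t]/(f), i.e. t^(26/q) ≠ 1 for each prime q | 26.
t^(13) mod f = 2.
t^(2) mod f = t².
None equal 1, so t has full order 26; f is primitive.

Yes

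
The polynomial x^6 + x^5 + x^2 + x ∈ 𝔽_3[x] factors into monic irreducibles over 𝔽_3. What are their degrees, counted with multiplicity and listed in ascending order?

Write h(x) = x^6 + x^5 + x^2 + x.
Roots in 𝔽_3: h(0) = 0 → root; h(1) = 1; h(2) = 0 → root.
Linear factors from roots: (x), (x + 1).
Complete factorization: h(x) = (x)·(x + 1)·(x^2 + x + 2)·(x^2 + 2x + 2).
Factor degrees with multiplicity: 1 + 1 + 2 + 2 = 6.

1, 1, 2, 2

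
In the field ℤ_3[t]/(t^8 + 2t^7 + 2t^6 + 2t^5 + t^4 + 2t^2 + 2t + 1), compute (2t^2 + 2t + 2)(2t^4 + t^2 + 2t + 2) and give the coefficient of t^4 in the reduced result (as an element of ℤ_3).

0

Multiply in ℤ_3[t]: (2t^2 + 2t + 2)·(2t^4 + t^2 + 2t + 2) = t^6 + t^5 + t^2 + 2t + 1.
Reduced: t^6 + t^5 + t^2 + 2t + 1.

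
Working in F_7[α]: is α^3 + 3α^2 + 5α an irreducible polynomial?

No

Write m(α) = α^3 + 3α^2 + 5α.
Check for roots in F_7: m(0) = 0 → root; m(1) = 2; m(2) = 2; m(3) = 6; m(4) = 6; m(5) = 1; m(6) = 4.
m(0) = 0, so (α) divides m(α); m is reducible.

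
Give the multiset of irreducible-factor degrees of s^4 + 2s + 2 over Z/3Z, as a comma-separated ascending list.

4

Write f(s) = s^4 + 2s + 2.
Roots in Z/3Z: f(0) = 2; f(1) = 2; f(2) = 1.
Complete factorization: f(s) = (s^4 + 2s + 2).
Factor degrees with multiplicity: 4 = 4.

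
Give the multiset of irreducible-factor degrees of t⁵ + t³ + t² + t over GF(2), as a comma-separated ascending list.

Write h(t) = t⁵ + t³ + t² + t.
Roots in GF(2): h(0) = 0 → root; h(1) = 0 → root.
Linear factors from roots: (t), (t + 1).
Complete factorization: h(t) = (t)·(t + 1)·(t³ + t² + 1).
Factor degrees with multiplicity: 1 + 1 + 3 = 5.

1, 1, 3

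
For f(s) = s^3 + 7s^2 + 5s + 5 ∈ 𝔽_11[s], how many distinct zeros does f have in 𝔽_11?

Evaluate at each of the 11 elements of 𝔽_11:
f(0) = 5; f(1) = 7; f(2) = 7; f(3) = 0 → root; f(4) = 3; f(5) = 0 → root; f(6) = 8; f(7) = 0 → root; f(8) = 4; f(9) = 4; f(10) = 6.
Roots: {3, 5, 7}.

3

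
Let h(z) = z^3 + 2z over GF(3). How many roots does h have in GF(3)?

3

Evaluate at each of the 3 elements of GF(3):
h(0) = 0 → root; h(1) = 0 → root; h(2) = 0 → root.
Roots: {0, 1, 2}.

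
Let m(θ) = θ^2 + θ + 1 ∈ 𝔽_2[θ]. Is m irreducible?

Yes

Check for roots in 𝔽_2: m(0) = 1; m(1) = 1.
No roots. A degree-2 polynomial over a field with no linear factor is irreducible.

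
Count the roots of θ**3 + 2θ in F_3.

3

Write h(θ) = θ**3 + 2θ.
Evaluate at each of the 3 elements of F_3:
h(0) = 0 → root; h(1) = 0 → root; h(2) = 0 → root.
Roots: {0, 1, 2}.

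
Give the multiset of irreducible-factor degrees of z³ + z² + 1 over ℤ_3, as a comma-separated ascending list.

1, 2

Write g(z) = z³ + z² + 1.
Roots in ℤ_3: g(0) = 1; g(1) = 0 → root; g(2) = 1.
Linear factors from roots: (z - 1).
Complete factorization: g(z) = (z - 1)·(z² - z - 1).
Factor degrees with multiplicity: 1 + 2 = 3.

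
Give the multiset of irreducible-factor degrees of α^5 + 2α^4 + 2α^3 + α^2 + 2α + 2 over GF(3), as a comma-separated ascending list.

Write g(α) = α^5 + 2α^4 + 2α^3 + α^2 + 2α + 2.
Roots in GF(3): g(0) = 2; g(1) = 1; g(2) = 0 → root.
Linear factors from roots: (α + 1).
Complete factorization: g(α) = (α + 1)^3·(α^2 + 2α + 2).
Factor degrees with multiplicity: 1 + 1 + 1 + 2 = 5.

1, 1, 1, 2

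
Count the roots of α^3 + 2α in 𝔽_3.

Write g(α) = α^3 + 2α.
Evaluate at each of the 3 elements of 𝔽_3:
g(0) = 0 → root; g(1) = 0 → root; g(2) = 0 → root.
Roots: {0, 1, 2}.

3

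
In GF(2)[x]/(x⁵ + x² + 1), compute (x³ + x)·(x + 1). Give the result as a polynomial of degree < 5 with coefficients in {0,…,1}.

Multiply in GF(2)[x]: (x³ + x)·(x + 1) = x⁴ + x³ + x² + x.
Reduced: x⁴ + x³ + x² + x.

x^4 + x^3 + x^2 + x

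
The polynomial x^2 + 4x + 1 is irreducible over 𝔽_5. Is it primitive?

Write f(x) = x^2 + 4x + 1.
|GF(5^2)^×| = 5^2 − 1 = 24. Prime factorization: 24 = 2^3·3.
f is primitive ⇔ x has order 24 in GF(5)[x]/(f), i.e. x^(24/q) ≠ 1 for each prime q | 24.
x^(12) mod f = 1
x^(8) mod f = x + 4.
Since x^(12) = 1, the order of x divides 12 < 24; not primitive.

No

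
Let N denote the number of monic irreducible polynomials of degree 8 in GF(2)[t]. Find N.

By the necklace-counting formula, N_2(8) = (1/8) Σ_{d|8} μ(8/d)·2^d.
Divisors of 8: 1, 2, 4, 8; μ(8/d) for each: 0, 0, -1, 1.
Σ = − 2^4 + 2^8 = 240.
N = 240/8 = 30.

30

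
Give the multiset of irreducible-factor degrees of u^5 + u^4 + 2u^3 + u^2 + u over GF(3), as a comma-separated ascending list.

1, 1, 1, 2

Write h(u) = u^5 + u^4 + 2u^3 + u^2 + u.
Roots in GF(3): h(0) = 0 → root; h(1) = 0 → root; h(2) = 1.
Linear factors from roots: (u), (u + 2).
Complete factorization: h(u) = (u)·(u + 2)^2·(u^2 + 1).
Factor degrees with multiplicity: 1 + 1 + 1 + 2 = 5.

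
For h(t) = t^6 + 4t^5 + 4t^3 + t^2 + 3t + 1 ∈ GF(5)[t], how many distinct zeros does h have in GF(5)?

Evaluate at each of the 5 elements of GF(5):
h(0) = 1; h(1) = 4; h(2) = 0 → root; h(3) = 3; h(4) = 2.
Roots: {2}.

1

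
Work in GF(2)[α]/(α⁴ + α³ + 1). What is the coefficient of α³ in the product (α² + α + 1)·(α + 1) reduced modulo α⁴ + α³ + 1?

Multiply in GF(2)[α]: (α² + α + 1)·(α + 1) = α³ + 1.
Reduced: α³ + 1.

1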